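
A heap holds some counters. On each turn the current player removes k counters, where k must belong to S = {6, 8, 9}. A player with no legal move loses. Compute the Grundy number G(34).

G(0) = 0
G(1) = mex{} = 0
G(2) = mex{} = 0
G(3) = mex{} = 0
G(4) = mex{} = 0
G(5) = mex{} = 0
G(6) = mex{0} = 1
G(7) = mex{0} = 1
G(8) = mex{0,0} = 1
G(9) = mex{0,0,0} = 1
G(10) = mex{0,0,0} = 1
G(11) = mex{0,0,0} = 1
G(12) = mex{1,0,0} = 2
G(13) = mex{1,0,0} = 2
G(14) = mex{1,1,0} = 2
G(15) = mex{1,1,1} = 0
G(16) = mex{1,1,1} = 0
G(17) = mex{1,1,1} = 0
G(18) = mex{2,1,1} = 0
G(19) = mex{2,1,1} = 0
G(20) = mex{2,2,1} = 0
G(21) = mex{0,2,2} = 1
G(22) = mex{0,2,2} = 1
G(23) = mex{0,0,2} = 1
G(24) = mex{0,0,0} = 1
G(25) = mex{0,0,0} = 1
G(26) = mex{0,0,0} = 1
G(27) = mex{1,0,0} = 2
G(28) = mex{1,0,0} = 2
G(29) = mex{1,1,0} = 2
G(30) = mex{1,1,1} = 0
G(31) = mex{1,1,1} = 0
G(32) = mex{1,1,1} = 0
G(33) = mex{2,1,1} = 0
G(34) = mex{2,1,1} = 0

0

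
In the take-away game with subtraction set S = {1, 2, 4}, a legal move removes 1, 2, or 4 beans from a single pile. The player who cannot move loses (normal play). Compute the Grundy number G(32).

2

n :  0  1  2  3  4  5  6  7  8  9 10 11 12 13 14 15 16 17 18 19 20 21 22 23 24 25 26 27 28 29 30 31 32
G :  0  1  2  0  1  2  0  1  2  0  1  2  0  1  2  0  1  2  0  1  2  0  1  2  0  1  2  0  1  2  0  1  2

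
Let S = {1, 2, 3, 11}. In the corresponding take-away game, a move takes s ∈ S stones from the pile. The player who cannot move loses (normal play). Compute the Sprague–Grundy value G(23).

n :  0  1  2  3  4  5  6  7  8  9 10 11 12 13 14 15 16 17 18 19 20 21 22 23
G :  0  1  2  3  0  1  2  3  0  1  2  3  0  1  2  3  0  1  2  3  0  1  2  3

3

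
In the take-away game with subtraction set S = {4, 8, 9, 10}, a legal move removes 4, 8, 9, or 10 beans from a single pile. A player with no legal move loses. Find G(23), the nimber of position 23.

n :  0  1  2  3  4  5  6  7  8  9 10 11 12 13 14 15 16 17 18 19 20 21 22 23
G :  0  0  0  0  1  1  1  1  2  2  2  2  3  3  0  0  0  0  1  1  1  1  2  2

2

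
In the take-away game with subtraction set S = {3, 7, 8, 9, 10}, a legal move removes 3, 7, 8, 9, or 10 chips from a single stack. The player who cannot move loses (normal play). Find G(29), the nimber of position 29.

G(0) = 0
G(1) = mex{} = 0
G(2) = mex{} = 0
G(3) = mex{0} = 1
G(4) = mex{0} = 1
G(5) = mex{0} = 1
G(6) = mex{1} = 0
G(7) = mex{1,0} = 2
G(8) = mex{1,0,0} = 2
G(9) = mex{0,0,0,0} = 1
G(10) = mex{2,1,0,0,0} = 3
G(11) = mex{2,1,1,0,0} = 3
G(12) = mex{1,1,1,1,0} = 2
G(13) = mex{3,0,1,1,1} = 2
G(14) = mex{3,2,0,1,1} = 4
G(15) = mex{2,2,2,0,1} = 3
G(16) = mex{2,1,2,2,0} = 3
G(17) = mex{4,3,1,2,2} = 0
G(18) = mex{3,3,3,1,2} = 0
G(19) = mex{3,2,3,3,1} = 0
G(20) = mex{0,2,2,3,3} = 1
G(21) = mex{0,4,2,2,3} = 1
G(22) = mex{0,3,4,2,2} = 1
G(23) = mex{1,3,3,4,2} = 0
G(24) = mex{1,0,3,3,4} = 2
G(25) = mex{1,0,0,3,3} = 2
G(26) = mex{0,0,0,0,3} = 1
G(27) = mex{2,1,0,0,0} = 3
G(28) = mex{2,1,1,0,0} = 3
G(29) = mex{1,1,1,1,0} = 2

2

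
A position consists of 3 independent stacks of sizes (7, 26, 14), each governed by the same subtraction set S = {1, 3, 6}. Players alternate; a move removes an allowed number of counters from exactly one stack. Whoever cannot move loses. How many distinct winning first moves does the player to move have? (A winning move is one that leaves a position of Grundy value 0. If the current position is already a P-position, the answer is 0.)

All stacks use S = {1, 3, 6}:
n :  0  1  2  3  4  5  6  7  8  9 10 11 12 13 14 15 16 17 18 19 20 21 22 23 24 25 26
G :  0  1  0  1  0  1  2  3  2  0  1  0  1  0  1  2  3  2  0  1  0  1  0  1  2  3  2
Stack A: G(7) = 3.
Stack B: G(26) = 2.
Stack C: G(14) = 1.
Combined Grundy value = 3 ⊕ 2 ⊕ 1 = 0.
A winning move leaves total XOR = 0, i.e. changes one component's Grundy value g to g ⊕ X where X is the current total.
Stack A: target g' = 3⊕0 = 3, but every legal move changes the Grundy value (mex property), so 0 moves.
Stack B: target g' = 2⊕0 = 2, but every legal move changes the Grundy value (mex property), so 0 moves.
Stack C: target g' = 1⊕0 = 1, but every legal move changes the Grundy value (mex property), so 0 moves.

0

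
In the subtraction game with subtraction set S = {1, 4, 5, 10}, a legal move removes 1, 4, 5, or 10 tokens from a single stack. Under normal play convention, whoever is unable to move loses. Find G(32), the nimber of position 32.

G(0) = 0
G(1) = mex{0} = 1
G(2) = mex{1} = 0
G(3) = mex{0} = 1
G(4) = mex{1,0} = 2
G(5) = mex{2,1,0} = 3
G(6) = mex{3,0,1} = 2
G(7) = mex{2,1,0} = 3
G(8) = mex{3,2,1} = 0
G(9) = mex{0,3,2} = 1
G(10) = mex{1,2,3,0} = 4
G(11) = mex{4,3,2,1} = 0
G(12) = mex{0,0,3,0} = 1
G(13) = mex{1,1,0,1} = 2
G(14) = mex{2,4,1,2} = 0
G(15) = mex{0,0,4,3} = 1
G(16) = mex{1,1,0,2} = 3
G(17) = mex{3,2,1,3} = 0
G(18) = mex{0,0,2,0} = 1
G(19) = mex{1,1,0,1} = 2
G(20) = mex{2,3,1,4} = 0
G(21) = mex{0,0,3,0} = 1
G(22) = mex{1,1,0,1} = 2
G(23) = mex{2,2,1,2} = 0
G(24) = mex{0,0,2,0} = 1
G(25) = mex{1,1,0,1} = 2
G(26) = mex{2,2,1,3} = 0
G(27) = mex{0,0,2,0} = 1
G(28) = mex{1,1,0,1} = 2
G(29) = mex{2,2,1,2} = 0
G(30) = mex{0,0,2,0} = 1
G(31) = mex{1,1,0,1} = 2
G(32) = mex{2,2,1,2} = 0

0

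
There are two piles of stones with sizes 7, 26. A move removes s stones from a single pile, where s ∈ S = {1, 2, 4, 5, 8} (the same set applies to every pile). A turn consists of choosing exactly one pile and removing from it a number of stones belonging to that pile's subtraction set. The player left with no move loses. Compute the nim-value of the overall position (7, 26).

3

All piles use S = {1, 2, 4, 5, 8}:
n :  0  1  2  3  4  5  6  7  8  9 10 11 12 13 14 15 16 17 18 19 20 21 22 23 24 25 26
G :  0  1  2  0  1  2  0  1  2  0  1  2  0  1  2  0  1  2  0  1  2  0  1  2  0  1  2
Pile A: G(7) = 1.
Pile B: G(26) = 2.
Combined Grundy value = 1 ⊕ 2 = 3.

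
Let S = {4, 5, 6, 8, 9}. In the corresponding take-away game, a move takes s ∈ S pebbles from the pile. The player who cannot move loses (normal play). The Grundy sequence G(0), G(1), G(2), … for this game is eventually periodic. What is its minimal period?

G(0) = 0
G(1) = mex{} = 0
G(2) = mex{} = 0
G(3) = mex{} = 0
G(4) = mex{0} = 1
G(5) = mex{0,0} = 1
G(6) = mex{0,0,0} = 1
G(7) = mex{0,0,0} = 1
G(8) = mex{1,0,0,0} = 2
G(9) = mex{1,1,0,0,0} = 2
G(10) = mex{1,1,1,0,0} = 2
G(11) = mex{1,1,1,0,0} = 2
G(12) = mex{2,1,1,1,0} = 3
G(13) = mex{2,2,1,1,1} = 0
G(14) = mex{2,2,2,1,1} = 0
G(15) = mex{2,2,2,1,1} = 0
G(16) = mex{3,2,2,2,1} = 0
G(17) = mex{0,3,2,2,2} = 1
G(18) = mex{0,0,3,2,2} = 1
G(19) = mex{0,0,0,2,2} = 1
G(20) = mex{0,0,0,3,2} = 1
G(21) = mex{1,0,0,0,3} = 2
G(22) = mex{1,1,0,0,0} = 2
G(23) = mex{1,1,1,0,0} = 2
G(24) = mex{1,1,1,0,0} = 2
G(25) = mex{2,1,1,1,0} = 3
G(26) = mex{2,2,1,1,1} = 0
G(27) = mex{2,2,2,1,1} = 0
G(n+13) = G(n) holds for n = 0,…,8 (a full window of length max(S) = 9), so the sequence is purely periodic with period 13.

13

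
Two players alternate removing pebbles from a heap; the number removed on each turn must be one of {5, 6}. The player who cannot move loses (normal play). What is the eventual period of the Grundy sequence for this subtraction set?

11

n :  0  1  2  3  4  5  6  7  8  9 10 11 12 13 14 15 16 17 18 19 20 21 22 23
G :  0  0  0  0  0  1  1  1  1  1  2  0  0  0  0  0  1  1  1  1  1  2  0  0
G(n+11) = G(n) holds for n = 0,…,5 (a full window of length max(S) = 6), so the sequence is purely periodic with period 11.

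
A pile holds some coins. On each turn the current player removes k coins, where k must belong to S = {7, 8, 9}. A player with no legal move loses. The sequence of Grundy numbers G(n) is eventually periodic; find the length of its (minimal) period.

16

G(0) = 0
G(1) = mex{} = 0
G(2) = mex{} = 0
G(3) = mex{} = 0
G(4) = mex{} = 0
G(5) = mex{} = 0
G(6) = mex{} = 0
G(7) = mex{0} = 1
G(8) = mex{0,0} = 1
G(9) = mex{0,0,0} = 1
G(10) = mex{0,0,0} = 1
G(11) = mex{0,0,0} = 1
G(12) = mex{0,0,0} = 1
G(13) = mex{0,0,0} = 1
G(14) = mex{1,0,0} = 2
G(15) = mex{1,1,0} = 2
G(16) = mex{1,1,1} = 0
G(17) = mex{1,1,1} = 0
G(18) = mex{1,1,1} = 0
G(19) = mex{1,1,1} = 0
G(20) = mex{1,1,1} = 0
G(21) = mex{2,1,1} = 0
G(22) = mex{2,2,1} = 0
G(23) = mex{0,2,2} = 1
G(24) = mex{0,0,2} = 1
G(25) = mex{0,0,0} = 1
G(26) = mex{0,0,0} = 1
G(27) = mex{0,0,0} = 1
G(28) = mex{0,0,0} = 1
G(29) = mex{0,0,0} = 1
G(30) = mex{1,0,0} = 2
G(31) = mex{1,1,0} = 2
G(32) = mex{1,1,1} = 0
G(33) = mex{1,1,1} = 0
G(n+16) = G(n) holds for n = 0,…,8 (a full window of length max(S) = 9), so the sequence is purely periodic with period 16.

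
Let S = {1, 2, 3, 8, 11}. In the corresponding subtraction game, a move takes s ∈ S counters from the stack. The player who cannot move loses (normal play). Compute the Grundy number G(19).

n :  0  1  2  3  4  5  6  7  8  9 10 11 12 13 14 15 16 17 18 19
G :  0  1  2  3  0  1  2  3  4  0  1  2  3  0  1  2  3  4  0  1

1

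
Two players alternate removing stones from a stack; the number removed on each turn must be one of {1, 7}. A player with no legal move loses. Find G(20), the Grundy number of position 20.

G(0) = 0
G(1) = mex{0} = 1
G(2) = mex{1} = 0
G(3) = mex{0} = 1
G(4) = mex{1} = 0
G(5) = mex{0} = 1
G(6) = mex{1} = 0
G(7) = mex{0,0} = 1
G(8) = mex{1,1} = 0
G(9) = mex{0,0} = 1
G(10) = mex{1,1} = 0
G(11) = mex{0,0} = 1
G(12) = mex{1,1} = 0
G(13) = mex{0,0} = 1
G(14) = mex{1,1} = 0
G(15) = mex{0,0} = 1
G(16) = mex{1,1} = 0
G(17) = mex{0,0} = 1
G(18) = mex{1,1} = 0
G(19) = mex{0,0} = 1
G(20) = mex{1,1} = 0

0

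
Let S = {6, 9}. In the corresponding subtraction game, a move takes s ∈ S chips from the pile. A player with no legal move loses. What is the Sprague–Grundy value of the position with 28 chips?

n :  0  1  2  3  4  5  6  7  8  9 10 11 12 13 14 15 16 17 18 19 20 21 22 23 24 25 26 27 28
G :  0  0  0  0  0  0  1  1  1  1  1  1  2  2  2  0  0  0  0  0  0  1  1  1  1  1  1  2  2

2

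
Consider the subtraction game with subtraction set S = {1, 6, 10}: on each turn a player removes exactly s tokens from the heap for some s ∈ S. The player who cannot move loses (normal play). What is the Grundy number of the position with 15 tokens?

n :  0  1  2  3  4  5  6  7  8  9 10 11 12 13 14 15
G :  0  1  0  1  0  1  2  0  1  0  1  0  1  2  3  2

2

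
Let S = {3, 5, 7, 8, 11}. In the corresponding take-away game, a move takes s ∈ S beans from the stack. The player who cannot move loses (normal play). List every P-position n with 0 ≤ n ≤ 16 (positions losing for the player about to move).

n :  0  1  2  3  4  5  6  7  8  9 10 11 12 13 14 15 16
G :  0  0  0  1  1  1  2  2  2  3  3  3  4  4  0  0  0
P-positions are exactly the n with G(n) = 0.

0, 1, 2, 14, 15, 16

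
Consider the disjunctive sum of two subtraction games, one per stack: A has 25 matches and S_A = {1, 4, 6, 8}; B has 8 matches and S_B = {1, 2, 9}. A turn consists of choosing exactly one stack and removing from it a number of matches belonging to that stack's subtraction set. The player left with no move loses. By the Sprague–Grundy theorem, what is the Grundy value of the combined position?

Stack A, S = {1, 4, 6, 8}:
G(0) = 0
G(1) = mex{0} = 1
G(2) = mex{1} = 0
G(3) = mex{0} = 1
G(4) = mex{1,0} = 2
G(5) = mex{2,1} = 0
G(6) = mex{0,0,0} = 1
G(7) = mex{1,1,1} = 0
G(8) = mex{0,2,0,0} = 1
G(9) = mex{1,0,1,1} = 2
G(10) = mex{2,1,2,0} = 3
G(11) = mex{3,0,0,1} = 2
G(12) = mex{2,1,1,2} = 0
G(13) = mex{0,2,0,0} = 1
G(14) = mex{1,3,1,1} = 0
G(15) = mex{0,2,2,0} = 1
G(16) = mex{1,0,3,1} = 2
G(17) = mex{2,1,2,2} = 0
G(18) = mex{0,0,0,3} = 1
G(19) = mex{1,1,1,2} = 0
G(20) = mex{0,2,0,0} = 1
G(21) = mex{1,0,1,1} = 2
G(22) = mex{2,1,2,0} = 3
G(23) = mex{3,0,0,1} = 2
G(24) = mex{2,1,1,2} = 0
G(25) = mex{0,2,0,0} = 1
G_A(25) = 1.
Stack B, S = {1, 2, 9}:
n : 0 1 2 3 4 5 6 7 8
G : 0 1 2 0 1 2 0 1 2
G_B(8) = 2.
Combined Grundy value = 1 ⊕ 2 = 3.

3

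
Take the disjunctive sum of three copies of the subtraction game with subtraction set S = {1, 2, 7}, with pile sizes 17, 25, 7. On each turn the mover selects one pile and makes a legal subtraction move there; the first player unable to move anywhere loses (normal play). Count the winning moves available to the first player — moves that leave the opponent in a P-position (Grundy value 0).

All piles use S = {1, 2, 7}:
G(0) = 0
G(1) = mex{0} = 1
G(2) = mex{1,0} = 2
G(3) = mex{2,1} = 0
G(4) = mex{0,2} = 1
G(5) = mex{1,0} = 2
G(6) = mex{2,1} = 0
G(7) = mex{0,2,0} = 1
G(8) = mex{1,0,1} = 2
G(9) = mex{2,1,2} = 0
G(10) = mex{0,2,0} = 1
G(11) = mex{1,0,1} = 2
G(12) = mex{2,1,2} = 0
G(13) = mex{0,2,0} = 1
G(14) = mex{1,0,1} = 2
G(15) = mex{2,1,2} = 0
G(16) = mex{0,2,0} = 1
G(17) = mex{1,0,1} = 2
G(18) = mex{2,1,2} = 0
G(19) = mex{0,2,0} = 1
G(20) = mex{1,0,1} = 2
G(21) = mex{2,1,2} = 0
G(22) = mex{0,2,0} = 1
G(23) = mex{1,0,1} = 2
G(24) = mex{2,1,2} = 0
G(25) = mex{0,2,0} = 1
Pile A: G(17) = 2.
Pile B: G(25) = 1.
Pile C: G(7) = 1.
Combined Grundy value = 2 ⊕ 1 ⊕ 1 = 2.
A winning move leaves total XOR = 0, i.e. changes one component's Grundy value g to g ⊕ X where X is the current total.
Pile A: need g' = 2⊕2 = 0. Options: 17−1→G=1, 17−2→G=0, 17−7→G=1. Hits: 1.
Pile B: need g' = 1⊕2 = 3. Options: 25−1→G=0, 25−2→G=2, 25−7→G=0. Hits: 0.
Pile C: need g' = 1⊕2 = 3. Options: 7−1→G=0, 7−2→G=2, 7−7→G=0. Hits: 0.

1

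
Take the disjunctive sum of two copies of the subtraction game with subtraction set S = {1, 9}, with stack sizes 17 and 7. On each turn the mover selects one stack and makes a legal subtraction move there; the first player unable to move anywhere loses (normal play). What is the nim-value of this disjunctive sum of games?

0

All stacks use S = {1, 9}:
n :  0  1  2  3  4  5  6  7  8  9 10 11 12 13 14 15 16 17
G :  0  1  0  1  0  1  0  1  0  1  0  1  0  1  0  1  0  1
Stack A: G(17) = 1.
Stack B: G(7) = 1.
Combined Grundy value = 1 ⊕ 1 = 0.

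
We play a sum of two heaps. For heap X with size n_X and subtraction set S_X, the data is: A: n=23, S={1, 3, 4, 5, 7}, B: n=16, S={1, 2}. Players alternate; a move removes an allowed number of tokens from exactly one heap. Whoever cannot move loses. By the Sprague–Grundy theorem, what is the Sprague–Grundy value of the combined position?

Heap A, S = {1, 3, 4, 5, 7}:
G(0) = 0
G(1) = mex{0} = 1
G(2) = mex{1} = 0
G(3) = mex{0,0} = 1
G(4) = mex{1,1,0} = 2
G(5) = mex{2,0,1,0} = 3
G(6) = mex{3,1,0,1} = 2
G(7) = mex{2,2,1,0,0} = 3
G(8) = mex{3,3,2,1,1} = 0
G(9) = mex{0,2,3,2,0} = 1
G(10) = mex{1,3,2,3,1} = 0
G(11) = mex{0,0,3,2,2} = 1
G(12) = mex{1,1,0,3,3} = 2
G(13) = mex{2,0,1,0,2} = 3
G(14) = mex{3,1,0,1,3} = 2
G(15) = mex{2,2,1,0,0} = 3
G(16) = mex{3,3,2,1,1} = 0
G(17) = mex{0,2,3,2,0} = 1
G(18) = mex{1,3,2,3,1} = 0
G(19) = mex{0,0,3,2,2} = 1
G(20) = mex{1,1,0,3,3} = 2
G(21) = mex{2,0,1,0,2} = 3
G(22) = mex{3,1,0,1,3} = 2
G(23) = mex{2,2,1,0,0} = 3
G_A(23) = 3.
Heap B, S = {1, 2}:
n :  0  1  2  3  4  5  6  7  8  9 10 11 12 13 14 15 16
G :  0  1  2  0  1  2  0  1  2  0  1  2  0  1  2  0  1
G_B(16) = 1.
Combined Grundy value = 3 ⊕ 1 = 2.

2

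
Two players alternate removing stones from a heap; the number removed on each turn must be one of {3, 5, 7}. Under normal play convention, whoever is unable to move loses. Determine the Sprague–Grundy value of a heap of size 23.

n :  0  1  2  3  4  5  6  7  8  9 10 11 12 13 14 15 16 17 18 19 20 21 22 23
G :  0  0  0  1  1  1  2  2  2  3  0  0  0  1  1  1  2  2  2  3  0  0  0  1

1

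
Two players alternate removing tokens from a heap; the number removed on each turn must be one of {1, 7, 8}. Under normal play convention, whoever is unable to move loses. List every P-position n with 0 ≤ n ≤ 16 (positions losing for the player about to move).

G(0) = 0
G(1) = mex{0} = 1
G(2) = mex{1} = 0
G(3) = mex{0} = 1
G(4) = mex{1} = 0
G(5) = mex{0} = 1
G(6) = mex{1} = 0
G(7) = mex{0,0} = 1
G(8) = mex{1,1,0} = 2
G(9) = mex{2,0,1} = 3
G(10) = mex{3,1,0} = 2
G(11) = mex{2,0,1} = 3
G(12) = mex{3,1,0} = 2
G(13) = mex{2,0,1} = 3
G(14) = mex{3,1,0} = 2
G(15) = mex{2,2,1} = 0
G(16) = mex{0,3,2} = 1
P-positions are exactly the n with G(n) = 0.

0, 2, 4, 6, 15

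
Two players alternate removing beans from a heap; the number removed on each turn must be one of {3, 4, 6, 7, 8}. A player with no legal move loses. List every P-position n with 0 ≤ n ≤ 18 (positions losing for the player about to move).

n :  0  1  2  3  4  5  6  7  8  9 10 11 12 13 14 15 16 17 18
G :  0  0  0  1  1  1  2  2  2  3  3  0  0  0  1  1  1  2  2
P-positions are exactly the n with G(n) = 0.

0, 1, 2, 11, 12, 13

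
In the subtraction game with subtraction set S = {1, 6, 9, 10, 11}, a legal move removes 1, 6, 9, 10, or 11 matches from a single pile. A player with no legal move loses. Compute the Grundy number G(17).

3

n :  0  1  2  3  4  5  6  7  8  9 10 11 12 13 14 15 16 17
G :  0  1  0  1  0  1  2  0  1  2  3  2  3  2  3  4  5  3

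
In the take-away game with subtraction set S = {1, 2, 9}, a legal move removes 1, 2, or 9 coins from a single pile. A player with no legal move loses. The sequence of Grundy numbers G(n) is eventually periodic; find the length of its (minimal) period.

10

G(0) = 0
G(1) = mex{0} = 1
G(2) = mex{1,0} = 2
G(3) = mex{2,1} = 0
G(4) = mex{0,2} = 1
G(5) = mex{1,0} = 2
G(6) = mex{2,1} = 0
G(7) = mex{0,2} = 1
G(8) = mex{1,0} = 2
G(9) = mex{2,1,0} = 3
G(10) = mex{3,2,1} = 0
G(11) = mex{0,3,2} = 1
G(12) = mex{1,0,0} = 2
G(13) = mex{2,1,1} = 0
G(14) = mex{0,2,2} = 1
G(15) = mex{1,0,0} = 2
G(16) = mex{2,1,1} = 0
G(17) = mex{0,2,2} = 1
G(18) = mex{1,0,3} = 2
G(19) = mex{2,1,0} = 3
G(20) = mex{3,2,1} = 0
G(21) = mex{0,3,2} = 1
G(n+10) = G(n) holds for n = 0,…,8 (a full window of length max(S) = 9), so the sequence is purely periodic with period 10.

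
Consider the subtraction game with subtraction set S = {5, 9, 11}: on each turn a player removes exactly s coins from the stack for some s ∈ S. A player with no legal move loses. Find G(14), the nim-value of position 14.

G(0) = 0
G(1) = mex{} = 0
G(2) = mex{} = 0
G(3) = mex{} = 0
G(4) = mex{} = 0
G(5) = mex{0} = 1
G(6) = mex{0} = 1
G(7) = mex{0} = 1
G(8) = mex{0} = 1
G(9) = mex{0,0} = 1
G(10) = mex{1,0} = 2
G(11) = mex{1,0,0} = 2
G(12) = mex{1,0,0} = 2
G(13) = mex{1,0,0} = 2
G(14) = mex{1,1,0} = 2

2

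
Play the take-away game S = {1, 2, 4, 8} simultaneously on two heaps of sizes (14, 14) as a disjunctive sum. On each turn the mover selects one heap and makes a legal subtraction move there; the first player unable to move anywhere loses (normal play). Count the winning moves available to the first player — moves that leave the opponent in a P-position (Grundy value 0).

0

All heaps use S = {1, 2, 4, 8}:
G(0) = 0
G(1) = mex{0} = 1
G(2) = mex{1,0} = 2
G(3) = mex{2,1} = 0
G(4) = mex{0,2,0} = 1
G(5) = mex{1,0,1} = 2
G(6) = mex{2,1,2} = 0
G(7) = mex{0,2,0} = 1
G(8) = mex{1,0,1,0} = 2
G(9) = mex{2,1,2,1} = 0
G(10) = mex{0,2,0,2} = 1
G(11) = mex{1,0,1,0} = 2
G(12) = mex{2,1,2,1} = 0
G(13) = mex{0,2,0,2} = 1
G(14) = mex{1,0,1,0} = 2
Heap A: G(14) = 2.
Heap B: G(14) = 2.
Combined Grundy value = 2 ⊕ 2 = 0.
A winning move leaves total XOR = 0, i.e. changes one component's Grundy value g to g ⊕ X where X is the current total.
Heap A: target g' = 2⊕0 = 2, but every legal move changes the Grundy value (mex property), so 0 moves.
Heap B: target g' = 2⊕0 = 2, but every legal move changes the Grundy value (mex property), so 0 moves.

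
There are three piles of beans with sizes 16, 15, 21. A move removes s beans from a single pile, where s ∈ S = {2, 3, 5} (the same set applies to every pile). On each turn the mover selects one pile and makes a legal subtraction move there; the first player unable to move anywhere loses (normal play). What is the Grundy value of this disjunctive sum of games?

All piles use S = {2, 3, 5}:
n :  0  1  2  3  4  5  6  7  8  9 10 11 12 13 14 15 16 17 18 19 20 21
G :  0  0  1  1  2  2  3  0  0  1  1  2  2  3  0  0  1  1  2  2  3  0
Pile A: G(16) = 1.
Pile B: G(15) = 0.
Pile C: G(21) = 0.
Combined Grundy value = 1 ⊕ 0 ⊕ 0 = 1.

1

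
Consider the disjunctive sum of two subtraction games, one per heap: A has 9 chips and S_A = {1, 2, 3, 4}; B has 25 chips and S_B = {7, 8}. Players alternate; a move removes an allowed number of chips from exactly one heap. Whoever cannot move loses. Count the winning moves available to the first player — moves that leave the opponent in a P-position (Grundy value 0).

1

Heap A, S = {1, 2, 3, 4}:
G(0) = 0
G(1) = mex{0} = 1
G(2) = mex{1,0} = 2
G(3) = mex{2,1,0} = 3
G(4) = mex{3,2,1,0} = 4
G(5) = mex{4,3,2,1} = 0
G(6) = mex{0,4,3,2} = 1
G(7) = mex{1,0,4,3} = 2
G(8) = mex{2,1,0,4} = 3
G(9) = mex{3,2,1,0} = 4
G_A(9) = 4.
Heap B, S = {7, 8}:
G(0) = 0
G(1) = mex{} = 0
G(2) = mex{} = 0
G(3) = mex{} = 0
G(4) = mex{} = 0
G(5) = mex{} = 0
G(6) = mex{} = 0
G(7) = mex{0} = 1
G(8) = mex{0,0} = 1
G(9) = mex{0,0} = 1
G(10) = mex{0,0} = 1
G(11) = mex{0,0} = 1
G(12) = mex{0,0} = 1
G(13) = mex{0,0} = 1
G(14) = mex{1,0} = 2
G(15) = mex{1,1} = 0
G(16) = mex{1,1} = 0
G(17) = mex{1,1} = 0
G(18) = mex{1,1} = 0
G(19) = mex{1,1} = 0
G(20) = mex{1,1} = 0
G(21) = mex{2,1} = 0
G(22) = mex{0,2} = 1
G(23) = mex{0,0} = 1
G(24) = mex{0,0} = 1
G(25) = mex{0,0} = 1
G_B(25) = 1.
Combined Grundy value = 4 ⊕ 1 = 5.
A winning move leaves total XOR = 0, i.e. changes one component's Grundy value g to g ⊕ X where X is the current total.
Heap A: need g' = 4⊕5 = 1. Options: 9−1→G=3, 9−2→G=2, 9−3→G=1, 9−4→G=0. Hits: 1.
Heap B: need g' = 1⊕5 = 4. Options: 25−7→G=0, 25−8→G=0. Hits: 0.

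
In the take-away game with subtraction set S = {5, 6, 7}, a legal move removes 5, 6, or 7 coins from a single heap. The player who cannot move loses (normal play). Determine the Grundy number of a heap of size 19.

G(0) = 0
G(1) = mex{} = 0
G(2) = mex{} = 0
G(3) = mex{} = 0
G(4) = mex{} = 0
G(5) = mex{0} = 1
G(6) = mex{0,0} = 1
G(7) = mex{0,0,0} = 1
G(8) = mex{0,0,0} = 1
G(9) = mex{0,0,0} = 1
G(10) = mex{1,0,0} = 2
G(11) = mex{1,1,0} = 2
G(12) = mex{1,1,1} = 0
G(13) = mex{1,1,1} = 0
G(14) = mex{1,1,1} = 0
G(15) = mex{2,1,1} = 0
G(16) = mex{2,2,1} = 0
G(17) = mex{0,2,2} = 1
G(18) = mex{0,0,2} = 1
G(19) = mex{0,0,0} = 1

1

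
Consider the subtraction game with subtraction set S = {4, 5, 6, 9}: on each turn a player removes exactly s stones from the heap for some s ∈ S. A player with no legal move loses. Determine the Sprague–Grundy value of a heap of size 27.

n :  0  1  2  3  4  5  6  7  8  9 10 11 12 13 14 15 16 17 18 19 20 21 22 23 24 25 26 27
G :  0  0  0  0  1  1  1  1  2  2  2  2  3  0  0  0  0  1  1  1  1  2  2  2  2  3  0  0

0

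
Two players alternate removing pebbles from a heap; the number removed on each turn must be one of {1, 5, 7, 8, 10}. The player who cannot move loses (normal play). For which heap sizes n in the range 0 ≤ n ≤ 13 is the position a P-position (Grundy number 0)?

n :  0  1  2  3  4  5  6  7  8  9 10 11 12 13
G :  0  1  0  1  0  1  0  1  2  3  2  3  2  3
P-positions are exactly the n with G(n) = 0.

0, 2, 4, 6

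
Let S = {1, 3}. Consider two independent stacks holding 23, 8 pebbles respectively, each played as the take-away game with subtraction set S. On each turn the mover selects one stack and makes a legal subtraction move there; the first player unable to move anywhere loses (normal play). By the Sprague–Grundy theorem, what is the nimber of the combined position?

1

All stacks use S = {1, 3}:
n :  0  1  2  3  4  5  6  7  8  9 10 11 12 13 14 15 16 17 18 19 20 21 22 23
G :  0  1  0  1  0  1  0  1  0  1  0  1  0  1  0  1  0  1  0  1  0  1  0  1
Stack A: G(23) = 1.
Stack B: G(8) = 0.
Combined Grundy value = 1 ⊕ 0 = 1.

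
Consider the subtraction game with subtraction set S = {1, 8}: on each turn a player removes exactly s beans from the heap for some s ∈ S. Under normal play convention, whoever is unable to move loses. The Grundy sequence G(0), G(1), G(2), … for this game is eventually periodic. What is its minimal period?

9

n :  0  1  2  3  4  5  6  7  8  9 10 11 12 13 14 15 16 17 18 19
G :  0  1  0  1  0  1  0  1  2  0  1  0  1  0  1  0  1  2  0  1
G(n+9) = G(n) holds for n = 0,…,7 (a full window of length max(S) = 8), so the sequence is purely periodic with period 9.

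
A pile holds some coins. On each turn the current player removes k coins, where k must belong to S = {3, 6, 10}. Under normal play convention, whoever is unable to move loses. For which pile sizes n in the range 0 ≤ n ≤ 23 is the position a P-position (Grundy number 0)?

G(0) = 0
G(1) = mex{} = 0
G(2) = mex{} = 0
G(3) = mex{0} = 1
G(4) = mex{0} = 1
G(5) = mex{0} = 1
G(6) = mex{1,0} = 2
G(7) = mex{1,0} = 2
G(8) = mex{1,0} = 2
G(9) = mex{2,1} = 0
G(10) = mex{2,1,0} = 3
G(11) = mex{2,1,0} = 3
G(12) = mex{0,2,0} = 1
G(13) = mex{3,2,1} = 0
G(14) = mex{3,2,1} = 0
G(15) = mex{1,0,1} = 2
G(16) = mex{0,3,2} = 1
G(17) = mex{0,3,2} = 1
G(18) = mex{2,1,2} = 0
G(19) = mex{1,0,0} = 2
G(20) = mex{1,0,3} = 2
G(21) = mex{0,2,3} = 1
G(22) = mex{2,1,1} = 0
G(23) = mex{2,1,0} = 3
P-positions are exactly the n with G(n) = 0.

0, 1, 2, 9, 13, 14, 18, 22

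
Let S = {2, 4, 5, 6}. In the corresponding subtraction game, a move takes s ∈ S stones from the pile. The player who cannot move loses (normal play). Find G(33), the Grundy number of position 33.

0

n :  0  1  2  3  4  5  6  7  8  9 10 11 12 13 14 15 16 17 18 19 20 21 22 23 24 25 26 27 28 29 30 31 32 33
G :  0  0  1  1  2  2  3  3  0  0  1  1  2  2  3  3  0  0  1  1  2  2  3  3  0  0  1  1  2  2  3  3  0  0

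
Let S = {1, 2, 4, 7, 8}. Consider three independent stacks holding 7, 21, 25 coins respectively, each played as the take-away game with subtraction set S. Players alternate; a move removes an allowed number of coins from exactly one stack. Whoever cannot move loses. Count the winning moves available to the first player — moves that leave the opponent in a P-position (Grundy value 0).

All stacks use S = {1, 2, 4, 7, 8}:
G(0) = 0
G(1) = mex{0} = 1
G(2) = mex{1,0} = 2
G(3) = mex{2,1} = 0
G(4) = mex{0,2,0} = 1
G(5) = mex{1,0,1} = 2
G(6) = mex{2,1,2} = 0
G(7) = mex{0,2,0,0} = 1
G(8) = mex{1,0,1,1,0} = 2
G(9) = mex{2,1,2,2,1} = 0
G(10) = mex{0,2,0,0,2} = 1
G(11) = mex{1,0,1,1,0} = 2
G(12) = mex{2,1,2,2,1} = 0
G(13) = mex{0,2,0,0,2} = 1
G(14) = mex{1,0,1,1,0} = 2
G(15) = mex{2,1,2,2,1} = 0
G(16) = mex{0,2,0,0,2} = 1
G(17) = mex{1,0,1,1,0} = 2
G(18) = mex{2,1,2,2,1} = 0
G(19) = mex{0,2,0,0,2} = 1
G(20) = mex{1,0,1,1,0} = 2
G(21) = mex{2,1,2,2,1} = 0
G(22) = mex{0,2,0,0,2} = 1
G(23) = mex{1,0,1,1,0} = 2
G(24) = mex{2,1,2,2,1} = 0
G(25) = mex{0,2,0,0,2} = 1
Stack A: G(7) = 1.
Stack B: G(21) = 0.
Stack C: G(25) = 1.
Combined Grundy value = 1 ⊕ 0 ⊕ 1 = 0.
A winning move leaves total XOR = 0, i.e. changes one component's Grundy value g to g ⊕ X where X is the current total.
Stack A: target g' = 1⊕0 = 1, but every legal move changes the Grundy value (mex property), so 0 moves.
Stack B: target g' = 0⊕0 = 0, but every legal move changes the Grundy value (mex property), so 0 moves.
Stack C: target g' = 1⊕0 = 1, but every legal move changes the Grundy value (mex property), so 0 moves.

0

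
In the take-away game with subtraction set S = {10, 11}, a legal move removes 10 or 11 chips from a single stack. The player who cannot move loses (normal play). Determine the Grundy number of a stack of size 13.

G(0) = 0
G(1) = mex{} = 0
G(2) = mex{} = 0
G(3) = mex{} = 0
G(4) = mex{} = 0
G(5) = mex{} = 0
G(6) = mex{} = 0
G(7) = mex{} = 0
G(8) = mex{} = 0
G(9) = mex{} = 0
G(10) = mex{0} = 1
G(11) = mex{0,0} = 1
G(12) = mex{0,0} = 1
G(13) = mex{0,0} = 1

1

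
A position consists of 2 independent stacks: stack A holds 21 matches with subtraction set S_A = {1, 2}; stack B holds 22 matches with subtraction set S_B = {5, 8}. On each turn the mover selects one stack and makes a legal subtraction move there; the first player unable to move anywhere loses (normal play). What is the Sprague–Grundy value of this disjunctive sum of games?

Stack A, S = {1, 2}:
G(0) = 0
G(1) = mex{0} = 1
G(2) = mex{1,0} = 2
G(3) = mex{2,1} = 0
G(4) = mex{0,2} = 1
G(5) = mex{1,0} = 2
G(6) = mex{2,1} = 0
G(7) = mex{0,2} = 1
G(8) = mex{1,0} = 2
G(9) = mex{2,1} = 0
G(10) = mex{0,2} = 1
G(11) = mex{1,0} = 2
G(12) = mex{2,1} = 0
G(13) = mex{0,2} = 1
G(14) = mex{1,0} = 2
G(15) = mex{2,1} = 0
G(16) = mex{0,2} = 1
G(17) = mex{1,0} = 2
G(18) = mex{2,1} = 0
G(19) = mex{0,2} = 1
G(20) = mex{1,0} = 2
G(21) = mex{2,1} = 0
G_A(21) = 0.
Stack B, S = {5, 8}:
n :  0  1  2  3  4  5  6  7  8  9 10 11 12 13 14 15 16 17 18 19 20 21 22
G :  0  0  0  0  0  1  1  1  1  1  2  2  2  0  0  0  0  0  1  1  1  1  1
G_B(22) = 1.
Combined Grundy value = 0 ⊕ 1 = 1.

1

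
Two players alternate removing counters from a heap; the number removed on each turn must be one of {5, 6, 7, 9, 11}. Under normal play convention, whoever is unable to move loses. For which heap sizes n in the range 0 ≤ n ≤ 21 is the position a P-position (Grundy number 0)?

0, 1, 2, 3, 4, 16, 17, 18, 19, 20

n :  0  1  2  3  4  5  6  7  8  9 10 11 12 13 14 15 16 17 18 19 20 21
G :  0  0  0  0  0  1  1  1  1  1  2  2  2  2  2  3  0  0  0  0  0  1
P-positions are exactly the n with G(n) = 0.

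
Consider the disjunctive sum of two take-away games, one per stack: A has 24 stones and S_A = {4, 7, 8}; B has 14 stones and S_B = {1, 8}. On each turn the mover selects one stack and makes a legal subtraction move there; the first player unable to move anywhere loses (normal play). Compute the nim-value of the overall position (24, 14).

Stack A, S = {4, 7, 8}:
n :  0  1  2  3  4  5  6  7  8  9 10 11 12 13 14 15 16 17 18 19 20 21 22 23 24
G :  0  0  0  0  1  1  1  1  2  2  2  2  0  0  0  0  1  1  1  1  2  2  2  2  0
G_A(24) = 0.
Stack B, S = {1, 8}:
n :  0  1  2  3  4  5  6  7  8  9 10 11 12 13 14
G :  0  1  0  1  0  1  0  1  2  0  1  0  1  0  1
G_B(14) = 1.
Combined Grundy value = 0 ⊕ 1 = 1.

1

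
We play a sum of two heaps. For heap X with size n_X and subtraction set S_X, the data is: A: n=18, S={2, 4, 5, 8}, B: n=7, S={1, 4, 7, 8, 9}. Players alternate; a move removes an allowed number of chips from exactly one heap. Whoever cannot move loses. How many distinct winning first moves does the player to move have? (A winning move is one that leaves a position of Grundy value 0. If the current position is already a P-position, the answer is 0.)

3

Heap A, S = {2, 4, 5, 8}:
G(0) = 0
G(1) = mex{} = 0
G(2) = mex{0} = 1
G(3) = mex{0} = 1
G(4) = mex{1,0} = 2
G(5) = mex{1,0,0} = 2
G(6) = mex{2,1,0} = 3
G(7) = mex{2,1,1} = 0
G(8) = mex{3,2,1,0} = 4
G(9) = mex{0,2,2,0} = 1
G(10) = mex{4,3,2,1} = 0
G(11) = mex{1,0,3,1} = 2
G(12) = mex{0,4,0,2} = 1
G(13) = mex{2,1,4,2} = 0
G(14) = mex{1,0,1,3} = 2
G(15) = mex{0,2,0,0} = 1
G(16) = mex{2,1,2,4} = 0
G(17) = mex{1,0,1,1} = 2
G(18) = mex{0,2,0,0} = 1
G_A(18) = 1.
Heap B, S = {1, 4, 7, 8, 9}:
n : 0 1 2 3 4 5 6 7
G : 0 1 0 1 2 0 1 2
G_B(7) = 2.
Combined Grundy value = 1 ⊕ 2 = 3.
A winning move leaves total XOR = 0, i.e. changes one component's Grundy value g to g ⊕ X where X is the current total.
Heap A: need g' = 1⊕3 = 2. Options: 18−2→G=0, 18−4→G=2, 18−5→G=0, 18−8→G=0. Hits: 1.
Heap B: need g' = 2⊕3 = 1. Options: 7−1→G=1, 7−4→G=1, 7−7→G=0. Hits: 2.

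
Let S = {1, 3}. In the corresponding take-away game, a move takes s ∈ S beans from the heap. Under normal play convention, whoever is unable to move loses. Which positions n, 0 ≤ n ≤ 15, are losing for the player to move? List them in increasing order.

G(0) = 0
G(1) = mex{0} = 1
G(2) = mex{1} = 0
G(3) = mex{0,0} = 1
G(4) = mex{1,1} = 0
G(5) = mex{0,0} = 1
G(6) = mex{1,1} = 0
G(7) = mex{0,0} = 1
G(8) = mex{1,1} = 0
G(9) = mex{0,0} = 1
G(10) = mex{1,1} = 0
G(11) = mex{0,0} = 1
G(12) = mex{1,1} = 0
G(13) = mex{0,0} = 1
G(14) = mex{1,1} = 0
G(15) = mex{0,0} = 1
P-positions are exactly the n with G(n) = 0.

0, 2, 4, 6, 8, 10, 12, 14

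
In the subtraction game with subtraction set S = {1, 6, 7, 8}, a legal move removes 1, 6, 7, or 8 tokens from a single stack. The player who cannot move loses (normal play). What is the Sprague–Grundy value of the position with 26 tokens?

0

G(0) = 0
G(1) = mex{0} = 1
G(2) = mex{1} = 0
G(3) = mex{0} = 1
G(4) = mex{1} = 0
G(5) = mex{0} = 1
G(6) = mex{1,0} = 2
G(7) = mex{2,1,0} = 3
G(8) = mex{3,0,1,0} = 2
G(9) = mex{2,1,0,1} = 3
G(10) = mex{3,0,1,0} = 2
G(11) = mex{2,1,0,1} = 3
G(12) = mex{3,2,1,0} = 4
G(13) = mex{4,3,2,1} = 0
G(14) = mex{0,2,3,2} = 1
G(15) = mex{1,3,2,3} = 0
G(16) = mex{0,2,3,2} = 1
G(17) = mex{1,3,2,3} = 0
G(18) = mex{0,4,3,2} = 1
G(19) = mex{1,0,4,3} = 2
G(20) = mex{2,1,0,4} = 3
G(21) = mex{3,0,1,0} = 2
G(22) = mex{2,1,0,1} = 3
G(23) = mex{3,0,1,0} = 2
G(24) = mex{2,1,0,1} = 3
G(25) = mex{3,2,1,0} = 4
G(26) = mex{4,3,2,1} = 0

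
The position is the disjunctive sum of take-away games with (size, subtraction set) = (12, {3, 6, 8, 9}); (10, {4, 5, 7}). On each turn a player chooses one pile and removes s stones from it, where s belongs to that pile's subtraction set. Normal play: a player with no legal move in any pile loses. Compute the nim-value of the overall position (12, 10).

2

Pile A, S = {3, 6, 8, 9}:
G(0) = 0
G(1) = mex{} = 0
G(2) = mex{} = 0
G(3) = mex{0} = 1
G(4) = mex{0} = 1
G(5) = mex{0} = 1
G(6) = mex{1,0} = 2
G(7) = mex{1,0} = 2
G(8) = mex{1,0,0} = 2
G(9) = mex{2,1,0,0} = 3
G(10) = mex{2,1,0,0} = 3
G(11) = mex{2,1,1,0} = 3
G(12) = mex{3,2,1,1} = 0
G_A(12) = 0.
Pile B, S = {4, 5, 7}:
n :  0  1  2  3  4  5  6  7  8  9 10
G :  0  0  0  0  1  1  1  1  2  2  2
G_B(10) = 2.
Combined Grundy value = 0 ⊕ 2 = 2.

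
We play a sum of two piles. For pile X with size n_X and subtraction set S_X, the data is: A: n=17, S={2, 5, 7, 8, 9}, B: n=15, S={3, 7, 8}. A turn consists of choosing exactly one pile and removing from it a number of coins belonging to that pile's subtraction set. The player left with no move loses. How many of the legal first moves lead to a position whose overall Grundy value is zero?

0

Pile A, S = {2, 5, 7, 8, 9}:
n :  0  1  2  3  4  5  6  7  8  9 10 11 12 13 14 15 16 17
G :  0  0  1  1  0  2  1  3  2  2  3  3  4  4  0  0  1  1
G_A(17) = 1.
Pile B, S = {3, 7, 8}:
n :  0  1  2  3  4  5  6  7  8  9 10 11 12 13 14 15
G :  0  0  0  1  1  1  0  2  2  1  3  0  0  2  1  1
G_B(15) = 1.
Combined Grundy value = 1 ⊕ 1 = 0.
A winning move leaves total XOR = 0, i.e. changes one component's Grundy value g to g ⊕ X where X is the current total.
Pile A: target g' = 1⊕0 = 1, but every legal move changes the Grundy value (mex property), so 0 moves.
Pile B: target g' = 1⊕0 = 1, but every legal move changes the Grundy value (mex property), so 0 moves.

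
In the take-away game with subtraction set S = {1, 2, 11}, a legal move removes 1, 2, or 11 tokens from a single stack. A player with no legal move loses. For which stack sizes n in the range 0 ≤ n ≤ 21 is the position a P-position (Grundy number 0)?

G(0) = 0
G(1) = mex{0} = 1
G(2) = mex{1,0} = 2
G(3) = mex{2,1} = 0
G(4) = mex{0,2} = 1
G(5) = mex{1,0} = 2
G(6) = mex{2,1} = 0
G(7) = mex{0,2} = 1
G(8) = mex{1,0} = 2
G(9) = mex{2,1} = 0
G(10) = mex{0,2} = 1
G(11) = mex{1,0,0} = 2
G(12) = mex{2,1,1} = 0
G(13) = mex{0,2,2} = 1
G(14) = mex{1,0,0} = 2
G(15) = mex{2,1,1} = 0
G(16) = mex{0,2,2} = 1
G(17) = mex{1,0,0} = 2
G(18) = mex{2,1,1} = 0
G(19) = mex{0,2,2} = 1
G(20) = mex{1,0,0} = 2
G(21) = mex{2,1,1} = 0
P-positions are exactly the n with G(n) = 0.

0, 3, 6, 9, 12, 15, 18, 21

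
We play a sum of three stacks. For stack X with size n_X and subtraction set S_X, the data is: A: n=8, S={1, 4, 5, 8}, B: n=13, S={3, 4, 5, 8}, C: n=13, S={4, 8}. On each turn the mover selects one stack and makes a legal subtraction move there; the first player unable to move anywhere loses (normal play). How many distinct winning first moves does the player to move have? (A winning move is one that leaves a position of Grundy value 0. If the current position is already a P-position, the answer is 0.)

Stack A, S = {1, 4, 5, 8}:
n : 0 1 2 3 4 5 6 7 8
G : 0 1 0 1 2 3 2 3 4
G_A(8) = 4.
Stack B, S = {3, 4, 5, 8}:
n :  0  1  2  3  4  5  6  7  8  9 10 11 12 13
G :  0  0  0  1  1  1  2  2  2  3  3  0  0  0
G_B(13) = 0.
Stack C, S = {4, 8}:
G(0) = 0
G(1) = mex{} = 0
G(2) = mex{} = 0
G(3) = mex{} = 0
G(4) = mex{0} = 1
G(5) = mex{0} = 1
G(6) = mex{0} = 1
G(7) = mex{0} = 1
G(8) = mex{1,0} = 2
G(9) = mex{1,0} = 2
G(10) = mex{1,0} = 2
G(11) = mex{1,0} = 2
G(12) = mex{2,1} = 0
G(13) = mex{2,1} = 0
G_C(13) = 0.
Combined Grundy value = 4 ⊕ 0 ⊕ 0 = 4.
A winning move leaves total XOR = 0, i.e. changes one component's Grundy value g to g ⊕ X where X is the current total.
Stack A: need g' = 4⊕4 = 0. Options: 8−1→G=3, 8−4→G=2, 8−5→G=1, 8−8→G=0. Hits: 1.
Stack B: need g' = 0⊕4 = 4. Options: 13−3→G=3, 13−4→G=3, 13−5→G=2, 13−8→G=1. Hits: 0.
Stack C: need g' = 0⊕4 = 4. Options: 13−4→G=2, 13−8→G=1. Hits: 0.

1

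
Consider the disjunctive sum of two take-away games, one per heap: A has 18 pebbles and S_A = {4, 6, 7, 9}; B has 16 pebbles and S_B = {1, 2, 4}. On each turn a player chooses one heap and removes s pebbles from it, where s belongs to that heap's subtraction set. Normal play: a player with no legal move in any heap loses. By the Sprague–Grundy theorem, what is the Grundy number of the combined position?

0

Heap A, S = {4, 6, 7, 9}:
G(0) = 0
G(1) = mex{} = 0
G(2) = mex{} = 0
G(3) = mex{} = 0
G(4) = mex{0} = 1
G(5) = mex{0} = 1
G(6) = mex{0,0} = 1
G(7) = mex{0,0,0} = 1
G(8) = mex{1,0,0} = 2
G(9) = mex{1,0,0,0} = 2
G(10) = mex{1,1,0,0} = 2
G(11) = mex{1,1,1,0} = 2
G(12) = mex{2,1,1,0} = 3
G(13) = mex{2,1,1,1} = 0
G(14) = mex{2,2,1,1} = 0
G(15) = mex{2,2,2,1} = 0
G(16) = mex{3,2,2,1} = 0
G(17) = mex{0,2,2,2} = 1
G(18) = mex{0,3,2,2} = 1
G_A(18) = 1.
Heap B, S = {1, 2, 4}:
n :  0  1  2  3  4  5  6  7  8  9 10 11 12 13 14 15 16
G :  0  1  2  0  1  2  0  1  2  0  1  2  0  1  2  0  1
G_B(16) = 1.
Combined Grundy value = 1 ⊕ 1 = 0.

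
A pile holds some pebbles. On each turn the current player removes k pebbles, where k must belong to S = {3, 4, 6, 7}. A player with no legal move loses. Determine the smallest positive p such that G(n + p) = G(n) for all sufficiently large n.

G(0) = 0
G(1) = mex{} = 0
G(2) = mex{} = 0
G(3) = mex{0} = 1
G(4) = mex{0,0} = 1
G(5) = mex{0,0} = 1
G(6) = mex{1,0,0} = 2
G(7) = mex{1,1,0,0} = 2
G(8) = mex{1,1,0,0} = 2
G(9) = mex{2,1,1,0} = 3
G(10) = mex{2,2,1,1} = 0
G(11) = mex{2,2,1,1} = 0
G(12) = mex{3,2,2,1} = 0
G(13) = mex{0,3,2,2} = 1
G(14) = mex{0,0,2,2} = 1
G(15) = mex{0,0,3,2} = 1
G(16) = mex{1,0,0,3} = 2
G(17) = mex{1,1,0,0} = 2
G(18) = mex{1,1,0,0} = 2
G(19) = mex{2,1,1,0} = 3
G(20) = mex{2,2,1,1} = 0
G(21) = mex{2,2,1,1} = 0
G(n+10) = G(n) holds for n = 0,…,6 (a full window of length max(S) = 7), so the sequence is purely periodic with period 10.

10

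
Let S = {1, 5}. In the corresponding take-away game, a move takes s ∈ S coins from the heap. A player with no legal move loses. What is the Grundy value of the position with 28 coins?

n :  0  1  2  3  4  5  6  7  8  9 10 11 12 13 14 15 16 17 18 19 20 21 22 23 24 25 26 27 28
G :  0  1  0  1  0  1  0  1  0  1  0  1  0  1  0  1  0  1  0  1  0  1  0  1  0  1  0  1  0

0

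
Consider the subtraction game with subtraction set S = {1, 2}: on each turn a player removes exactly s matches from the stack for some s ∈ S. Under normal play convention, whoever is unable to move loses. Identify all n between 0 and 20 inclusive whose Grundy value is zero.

0, 3, 6, 9, 12, 15, 18

G(0) = 0
G(1) = mex{0} = 1
G(2) = mex{1,0} = 2
G(3) = mex{2,1} = 0
G(4) = mex{0,2} = 1
G(5) = mex{1,0} = 2
G(6) = mex{2,1} = 0
G(7) = mex{0,2} = 1
G(8) = mex{1,0} = 2
G(9) = mex{2,1} = 0
G(10) = mex{0,2} = 1
G(11) = mex{1,0} = 2
G(12) = mex{2,1} = 0
G(13) = mex{0,2} = 1
G(14) = mex{1,0} = 2
G(15) = mex{2,1} = 0
G(16) = mex{0,2} = 1
G(17) = mex{1,0} = 2
G(18) = mex{2,1} = 0
G(19) = mex{0,2} = 1
G(20) = mex{1,0} = 2
P-positions are exactly the n with G(n) = 0.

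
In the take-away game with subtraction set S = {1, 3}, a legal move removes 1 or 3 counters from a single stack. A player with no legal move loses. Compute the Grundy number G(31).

1

G(0) = 0
G(1) = mex{0} = 1
G(2) = mex{1} = 0
G(3) = mex{0,0} = 1
G(4) = mex{1,1} = 0
G(5) = mex{0,0} = 1
G(6) = mex{1,1} = 0
G(7) = mex{0,0} = 1
G(8) = mex{1,1} = 0
G(9) = mex{0,0} = 1
G(10) = mex{1,1} = 0
G(11) = mex{0,0} = 1
G(12) = mex{1,1} = 0
G(13) = mex{0,0} = 1
G(14) = mex{1,1} = 0
G(15) = mex{0,0} = 1
G(16) = mex{1,1} = 0
G(17) = mex{0,0} = 1
G(18) = mex{1,1} = 0
G(19) = mex{0,0} = 1
G(20) = mex{1,1} = 0
G(21) = mex{0,0} = 1
G(22) = mex{1,1} = 0
G(23) = mex{0,0} = 1
G(24) = mex{1,1} = 0
G(25) = mex{0,0} = 1
G(26) = mex{1,1} = 0
G(27) = mex{0,0} = 1
G(28) = mex{1,1} = 0
G(29) = mex{0,0} = 1
G(30) = mex{1,1} = 0
G(31) = mex{0,0} = 1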